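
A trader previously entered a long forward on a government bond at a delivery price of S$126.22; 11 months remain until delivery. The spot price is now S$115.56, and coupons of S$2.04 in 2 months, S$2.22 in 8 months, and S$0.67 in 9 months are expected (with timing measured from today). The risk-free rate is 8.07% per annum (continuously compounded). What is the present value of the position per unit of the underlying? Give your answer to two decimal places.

-S$6.41

PV(remaining coupons) I = 2.04·e^(−0.0807·2/12) + 2.22·e^(−0.0807·8/12) + 0.67·e^(−0.0807·9/12) = 4.7471
Current forward F = (S − I)·e^(rT) = (115.56 − 4.7471)·e^(0.0807·11/12) = 110.8129 × 1.076780 = 119.3211
Value (long) = (F − K)·e^(−rT) = (119.3211 − 126.22) × 0.928695 = -6.4070
Value = -S$6.41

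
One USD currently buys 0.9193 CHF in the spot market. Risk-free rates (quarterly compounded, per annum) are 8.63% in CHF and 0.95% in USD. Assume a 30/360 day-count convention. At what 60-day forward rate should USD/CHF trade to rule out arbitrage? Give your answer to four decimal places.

By covered interest parity, F = S · (1+r_CHF/4)^(4T) / (1+r_USD/4)^(4T)
= 0.9193 × 1.014332 / 1.001583 = 0.9193 × 1.012729
F = 0.9310 CHF per USD

0.9310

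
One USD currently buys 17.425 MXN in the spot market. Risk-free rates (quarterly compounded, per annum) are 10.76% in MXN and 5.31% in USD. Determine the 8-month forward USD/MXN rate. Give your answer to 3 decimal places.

By covered interest parity, F = S · (1+r_MXN/4)^(4T) / (1+r_USD/4)^(4T)
= 17.425 × 1.073351 / 1.035793 = 17.425 × 1.036260
F = 18.057 MXN per USD

18.057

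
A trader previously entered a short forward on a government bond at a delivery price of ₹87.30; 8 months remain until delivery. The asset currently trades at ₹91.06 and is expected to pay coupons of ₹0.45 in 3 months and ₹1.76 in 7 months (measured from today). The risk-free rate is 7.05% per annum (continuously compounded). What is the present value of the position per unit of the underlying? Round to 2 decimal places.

PV(remaining coupons) I = 0.45·e^(−0.0705·3/12) + 1.76·e^(−0.0705·7/12) = 2.1312
Current forward F = (S − I)·e^(rT) = (91.06 − 2.1312)·e^(0.0705·8/12) = 88.9288 × 1.048122 = 93.2082
Value (long) = (F − K)·e^(−rT) = (93.2082 − 87.30) × 0.954087 = 5.6369
Short position value = −(long value) = -₹5.64

-₹5.64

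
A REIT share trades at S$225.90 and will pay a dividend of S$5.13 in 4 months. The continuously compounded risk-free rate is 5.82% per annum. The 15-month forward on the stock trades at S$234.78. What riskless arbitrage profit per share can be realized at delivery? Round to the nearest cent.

S$2.76 per share

PV(dividends) I = 5.13·e^(−0.0582·4/12) = 5.0314
Fair forward F* = (S − I)·e^(rT) = (225.90 − 5.0314)·e^0.072750 = 220.8686 × 1.075462 = 237.5358
Market S$234.78 < fair 237.5358: forward underpriced → reverse cash-and-carry (short the stock, invest proceeds at r, pay the dividends, go long the forward).
Profit at T = |F_mkt − F*| = |234.78 − 237.5358| = S$2.76 per share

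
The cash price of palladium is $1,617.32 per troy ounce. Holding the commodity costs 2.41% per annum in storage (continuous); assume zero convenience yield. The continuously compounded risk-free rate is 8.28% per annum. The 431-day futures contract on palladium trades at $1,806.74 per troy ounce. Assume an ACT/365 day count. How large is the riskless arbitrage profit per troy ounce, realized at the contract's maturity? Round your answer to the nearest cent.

Fair futures: F* = S·e^(carry·T), with carry = (r + u) = 0.0828 + 0.0241 = 0.1069
F* = 1617.32 · e^(0.1069 × 431/365) = 1617.32 · e^0.12622986 = 1617.32 × 1.13454292 = $1834.9190
Market $1806.74 < fair $1834.9190: forward underpriced → reverse cash-and-carry (short spot, go long the forward).
At maturity, profit = |F_mkt − F*| = |1806.74 − 1834.9190| = $28.18 per troy ounce

$28.18 per troy ounce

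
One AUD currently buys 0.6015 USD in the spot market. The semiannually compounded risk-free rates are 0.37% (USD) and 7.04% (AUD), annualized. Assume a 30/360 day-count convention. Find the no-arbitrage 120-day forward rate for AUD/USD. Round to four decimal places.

By covered interest parity, F = S · (1+r_USD/2)^(2T) / (1+r_AUD/2)^(2T)
= 0.6015 × 1.001233 / 1.023331 = 0.6015 × 0.978406
F = 0.5885 USD per AUD

0.5885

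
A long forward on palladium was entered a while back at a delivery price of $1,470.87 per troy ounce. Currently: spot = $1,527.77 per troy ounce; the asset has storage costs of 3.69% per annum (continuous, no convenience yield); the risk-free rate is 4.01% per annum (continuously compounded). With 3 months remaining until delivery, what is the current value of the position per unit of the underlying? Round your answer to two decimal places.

Current fair forward for the remaining 3 months: F = S·e^((r + u)·T), (r + u) = 0.0401 + 0.0369 = 0.0770
F = 1527.77 · e^(0.0770 × 3/12) = 1527.77 × 1.01943648 = 1557.4645
Value of long forward = (F − K)·e^(−rT) = (1557.4645 − 1470.87) · e^(−0.0401·3/12)
= 86.5945 × 0.99002508 = 85.73

$85.73 per troy ounce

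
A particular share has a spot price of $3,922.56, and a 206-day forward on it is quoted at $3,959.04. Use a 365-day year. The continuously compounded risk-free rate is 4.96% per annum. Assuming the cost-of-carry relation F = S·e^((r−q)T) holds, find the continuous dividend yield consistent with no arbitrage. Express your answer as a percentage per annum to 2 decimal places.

From F = S·e^((r−q)T): (r − q) = ln(F/S)/T
ln(3959.04/3922.56) = ln(1.009300) = 0.009257
(r − q) = 0.009257 / (206/365) = 0.016402
q = r − ln(F/S)/T = 0.0496 − 0.016402 = 0.033198
q = 3.32%

3.32%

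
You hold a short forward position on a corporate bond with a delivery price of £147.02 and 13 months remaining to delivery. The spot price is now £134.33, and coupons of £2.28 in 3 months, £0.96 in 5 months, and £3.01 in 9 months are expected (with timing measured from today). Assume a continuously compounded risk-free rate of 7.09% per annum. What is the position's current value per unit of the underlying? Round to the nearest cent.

PV(remaining coupons) I = 2.28·e^(−0.0709·3/12) + 0.96·e^(−0.0709·5/12) + 3.01·e^(−0.0709·9/12) = 6.0261
Current forward F = (S − I)·e^(rT) = (134.33 − 6.0261)·e^(0.0709·13/12) = 128.3039 × 1.079835 = 138.5470
Value (long) = (F − K)·e^(−rT) = (138.5470 − 147.02) × 0.926067 = -7.8466
Short position value = −(long value) = £7.85

£7.85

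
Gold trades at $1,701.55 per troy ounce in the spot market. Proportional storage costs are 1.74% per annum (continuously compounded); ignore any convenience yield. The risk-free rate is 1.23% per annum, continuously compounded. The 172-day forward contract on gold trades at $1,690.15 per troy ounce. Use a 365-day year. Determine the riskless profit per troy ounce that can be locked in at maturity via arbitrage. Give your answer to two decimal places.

$35.38 per troy ounce

Fair forward: F* = S·e^(carry·T), with carry = (r + u) = 0.0123 + 0.0174 = 0.0297
F* = 1701.55 · e^(0.0297 × 172/365) = 1701.55 · e^0.01399562 = 1701.55 × 1.01409402 = $1725.5317
Market $1690.15 < fair $1725.5317: forward underpriced → reverse cash-and-carry (short spot, go long the forward).
At maturity, profit = |F_mkt − F*| = |1690.15 − 1725.5317| = $35.38 per troy ounce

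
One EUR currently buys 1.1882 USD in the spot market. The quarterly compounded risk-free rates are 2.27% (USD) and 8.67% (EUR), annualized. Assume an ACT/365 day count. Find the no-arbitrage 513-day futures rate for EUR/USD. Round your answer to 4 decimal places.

By covered interest parity, F = S · (1+r_USD/4)^(4T) / (1+r_EUR/4)^(4T)
= 1.1882 × 1.032326 / 1.128121 = 1.1882 × 0.915084
F = 1.0873 USD per EUR

1.0873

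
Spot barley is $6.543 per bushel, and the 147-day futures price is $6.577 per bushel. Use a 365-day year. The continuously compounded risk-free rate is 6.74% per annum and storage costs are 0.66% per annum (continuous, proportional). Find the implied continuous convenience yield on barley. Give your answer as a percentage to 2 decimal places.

F = S·e^((r+u−y)T) ⇒ (r+u−y) = ln(F/S)/T
ln(6.577/6.543) = 0.005183; /T ⇒ 0.012869
y = r + u − ln(F/S)/T = 0.0674 + 0.0066 − 0.012869 = 0.061131
y = 6.11%

6.11%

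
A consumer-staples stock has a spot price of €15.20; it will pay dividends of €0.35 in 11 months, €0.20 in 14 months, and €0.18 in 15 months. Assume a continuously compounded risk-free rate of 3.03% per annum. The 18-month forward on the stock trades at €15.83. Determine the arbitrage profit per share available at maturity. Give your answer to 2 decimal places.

€0.66 per share

PV(dividends) I = 0.35·e^(−0.0303·11/12) + 0.20·e^(−0.0303·14/12) + 0.18·e^(−0.0303·15/12) = 0.7068
Fair forward F* = (S − I)·e^(rT) = (15.20 − 0.7068)·e^0.045450 = 14.4932 × 1.046499 = 15.1671
Market €15.83 > fair 15.1671: forward overpriced → cash-and-carry (borrow at r, buy the stock and collect the dividends, short the forward).
Profit at T = |F_mkt − F*| = |15.83 − 15.1671| = €0.66 per share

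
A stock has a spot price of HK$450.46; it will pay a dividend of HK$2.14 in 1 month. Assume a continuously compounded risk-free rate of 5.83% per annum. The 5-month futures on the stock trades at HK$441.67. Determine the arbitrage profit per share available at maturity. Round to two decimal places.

HK$17.68 per share

PV(dividends) I = 2.14·e^(−0.0583·1/12) = 2.1296
Fair futures F* = (S − I)·e^(rT) = (450.46 − 2.1296)·e^0.024292 = 448.3304 × 1.024589 = 459.3544
Market HK$441.67 < fair 459.3544: forward underpriced → reverse cash-and-carry (short the stock, invest proceeds at r, pay the dividends, go long the forward).
Profit at T = |F_mkt − F*| = |441.67 − 459.3544| = HK$17.68 per share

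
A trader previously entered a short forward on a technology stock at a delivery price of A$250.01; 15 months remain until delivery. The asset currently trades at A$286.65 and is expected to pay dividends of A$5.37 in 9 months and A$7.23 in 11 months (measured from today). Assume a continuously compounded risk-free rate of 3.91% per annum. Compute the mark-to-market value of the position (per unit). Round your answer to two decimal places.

PV(remaining dividends) I = 5.37·e^(−0.0391·9/12) + 7.23·e^(−0.0391·11/12) = 12.1903
Current forward F = (S − I)·e^(rT) = (286.65 − 12.1903)·e^(0.0391·15/12) = 274.4597 × 1.050089 = 288.2071
Value (long) = (F − K)·e^(−rT) = (288.2071 − 250.01) × 0.952300 = 36.3751
Short position value = −(long value) = -A$36.38

-A$36.38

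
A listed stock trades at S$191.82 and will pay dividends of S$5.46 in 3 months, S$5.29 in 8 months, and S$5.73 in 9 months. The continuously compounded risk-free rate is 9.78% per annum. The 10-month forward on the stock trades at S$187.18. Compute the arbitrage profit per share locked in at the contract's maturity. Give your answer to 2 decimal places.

PV(dividends) I = 5.46·e^(−0.0978·3/12) + 5.29·e^(−0.0978·8/12) + 5.73·e^(−0.0978·9/12) = 15.6090
Fair forward F* = (S − I)·e^(rT) = (191.82 − 15.6090)·e^0.081500 = 176.2110 × 1.084913 = 191.1736
Market S$187.18 < fair 191.1736: forward underpriced → reverse cash-and-carry (short the stock, invest proceeds at r, pay the dividends, go long the forward).
Profit at T = |F_mkt − F*| = |187.18 − 191.1736| = S$3.99 per share

S$3.99 per share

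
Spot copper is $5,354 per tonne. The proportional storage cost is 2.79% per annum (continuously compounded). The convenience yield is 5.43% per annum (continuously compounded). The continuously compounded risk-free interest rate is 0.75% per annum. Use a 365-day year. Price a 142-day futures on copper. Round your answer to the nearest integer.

Net carry = r + u − y = 0.0075 + 0.0279 − 0.0543 = -0.0189
F = S·e^((r+u−y)T) = 5354 · e^(-0.0189 × 142/365) = 5354 · e^-0.007353
= 5354 × 0.992674 = $5,315 per tonne

$5,315 per tonne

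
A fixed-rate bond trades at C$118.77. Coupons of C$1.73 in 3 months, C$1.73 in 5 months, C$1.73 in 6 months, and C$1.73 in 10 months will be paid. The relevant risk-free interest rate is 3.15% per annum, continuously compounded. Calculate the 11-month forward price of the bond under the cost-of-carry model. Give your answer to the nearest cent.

C$115.24

PV(coupons) I = 1.73·e^(−0.0315·3/12) + 1.73·e^(−0.0315·5/12) + 1.73·e^(−0.0315·6/12) + 1.73·e^(−0.0315·10/12)
I = 1.7164 + 1.7074 + 1.7030 + 1.6852 = 6.8120
F = (S − I)·e^(rT) = (118.77 − 6.8120) · e^(0.0315·11/12)
= 111.9580 · e^0.028875 = 111.9580 × 1.029296 = C$115.24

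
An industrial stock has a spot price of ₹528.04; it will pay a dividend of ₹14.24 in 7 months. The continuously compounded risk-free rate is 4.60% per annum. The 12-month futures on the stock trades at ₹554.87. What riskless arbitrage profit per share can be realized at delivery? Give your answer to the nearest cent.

₹16.49 per share

PV(dividends) I = 14.24·e^(−0.0460·7/12) = 13.8630
Fair futures F* = (S − I)·e^(rT) = (528.04 − 13.8630)·e^0.046000 = 514.1770 × 1.047074 = 538.3814
Market ₹554.87 > fair 538.3814: forward overpriced → cash-and-carry (borrow at r, buy the stock and collect the dividends, short the forward).
Profit at T = |F_mkt − F*| = |554.87 − 538.3814| = ₹16.49 per share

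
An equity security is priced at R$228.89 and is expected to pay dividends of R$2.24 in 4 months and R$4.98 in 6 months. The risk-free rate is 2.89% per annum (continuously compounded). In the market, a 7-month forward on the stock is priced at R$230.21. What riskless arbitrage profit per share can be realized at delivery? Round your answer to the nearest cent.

R$4.68 per share

PV(dividends) I = 2.24·e^(−0.0289·4/12) + 4.98·e^(−0.0289·6/12) = 7.1271
Fair forward F* = (S − I)·e^(rT) = (228.89 − 7.1271)·e^0.016858 = 221.7629 × 1.017001 = 225.5331
Market R$230.21 > fair 225.5331: forward overpriced → cash-and-carry (borrow at r, buy the stock and collect the dividends, short the forward).
Profit at T = |F_mkt − F*| = |230.21 − 225.5331| = R$4.68 per share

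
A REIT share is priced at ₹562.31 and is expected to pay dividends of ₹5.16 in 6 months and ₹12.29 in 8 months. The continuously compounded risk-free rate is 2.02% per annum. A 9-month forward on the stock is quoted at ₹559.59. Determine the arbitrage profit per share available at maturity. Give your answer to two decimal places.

₹6.19 per share

PV(dividends) I = 5.16·e^(−0.0202·6/12) + 12.29·e^(−0.0202·8/12) = 17.2338
Fair forward F* = (S − I)·e^(rT) = (562.31 − 17.2338)·e^0.015150 = 545.0762 × 1.015265 = 553.3968
Market ₹559.59 > fair 553.3968: forward overpriced → cash-and-carry (borrow at r, buy the stock and collect the dividends, short the forward).
Profit at T = |F_mkt − F*| = |559.59 − 553.3968| = ₹6.19 per share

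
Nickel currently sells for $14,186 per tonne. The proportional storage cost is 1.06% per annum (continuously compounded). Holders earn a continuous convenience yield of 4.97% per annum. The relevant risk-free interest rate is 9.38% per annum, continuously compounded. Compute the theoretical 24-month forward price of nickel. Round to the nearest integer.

Net carry = r + u − y = 0.0938 + 0.0106 − 0.0497 = 0.0547
F = S·e^((r+u−y)T) = 14186 · e^(0.0547 × 24/12) = 14186 · e^0.109400
= 14186 × 1.115609 = $15,826 per tonne

$15,826 per tonne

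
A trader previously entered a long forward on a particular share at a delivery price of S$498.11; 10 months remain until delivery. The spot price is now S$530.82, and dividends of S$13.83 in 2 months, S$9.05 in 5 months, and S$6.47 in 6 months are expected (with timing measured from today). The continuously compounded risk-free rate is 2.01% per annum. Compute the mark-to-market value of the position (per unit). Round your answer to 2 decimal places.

S$11.82

PV(remaining dividends) I = 13.83·e^(−0.0201·2/12) + 9.05·e^(−0.0201·5/12) + 6.47·e^(−0.0201·6/12) = 29.1636
Current forward F = (S − I)·e^(rT) = (530.82 − 29.1636)·e^(0.0201·10/12) = 501.6564 × 1.016891 = 510.1299
Value (long) = (F − K)·e^(−rT) = (510.1299 − 498.11) × 0.983390 = 11.8202
Value = S$11.82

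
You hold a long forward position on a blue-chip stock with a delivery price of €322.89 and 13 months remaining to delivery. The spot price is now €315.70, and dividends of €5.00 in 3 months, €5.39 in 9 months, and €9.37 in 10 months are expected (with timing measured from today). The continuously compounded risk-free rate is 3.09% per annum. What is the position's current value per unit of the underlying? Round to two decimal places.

PV(remaining dividends) I = 5.00·e^(−0.0309·3/12) + 5.39·e^(−0.0309·9/12) + 9.37·e^(−0.0309·10/12) = 19.3598
Current forward F = (S − I)·e^(rT) = (315.70 − 19.3598)·e^(0.0309·13/12) = 296.3402 × 1.034042 = 306.4282
Value (long) = (F − K)·e^(−rT) = (306.4282 − 322.89) × 0.967079 = -15.9199
Value = -€15.92

-€15.92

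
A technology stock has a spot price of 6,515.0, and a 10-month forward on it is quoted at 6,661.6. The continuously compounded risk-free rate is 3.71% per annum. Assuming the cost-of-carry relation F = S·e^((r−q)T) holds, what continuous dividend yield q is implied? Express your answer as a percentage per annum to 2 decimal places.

1.04%

From F = S·e^((r−q)T): (r − q) = ln(F/S)/T
ln(6661.6/6515.0) = ln(1.022502) = 0.022253
(r − q) = 0.022253 / (10/12) = 0.026704
q = r − ln(F/S)/T = 0.0371 − 0.026704 = 0.010396
q = 1.04%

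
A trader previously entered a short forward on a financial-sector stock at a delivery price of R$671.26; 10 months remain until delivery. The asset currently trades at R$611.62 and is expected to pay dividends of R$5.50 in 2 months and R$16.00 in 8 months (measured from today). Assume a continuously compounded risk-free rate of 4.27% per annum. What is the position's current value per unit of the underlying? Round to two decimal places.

R$57.19

PV(remaining dividends) I = 5.50·e^(−0.0427·2/12) + 16.00·e^(−0.0427·8/12) = 21.0120
Current forward F = (S − I)·e^(rT) = (611.62 − 21.0120)·e^(0.0427·10/12) = 590.6080 × 1.036224 = 612.0022
Value (long) = (F − K)·e^(−rT) = (612.0022 − 671.26) × 0.965042 = -57.1863
Short position value = −(long value) = R$57.19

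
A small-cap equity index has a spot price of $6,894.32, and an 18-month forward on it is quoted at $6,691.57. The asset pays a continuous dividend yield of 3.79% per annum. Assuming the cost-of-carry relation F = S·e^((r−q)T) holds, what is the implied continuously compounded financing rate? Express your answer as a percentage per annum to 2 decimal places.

From F = S·e^((r−q)T): (r − q) = ln(F/S)/T
ln(6691.57/6894.32) = ln(0.970592) = -0.029849
(r − q) = -0.029849 / (18/12) = -0.019899
r = ln(F/S)/T + q = -0.019899 + 0.0379 = 0.018001
r = 1.80%

1.80%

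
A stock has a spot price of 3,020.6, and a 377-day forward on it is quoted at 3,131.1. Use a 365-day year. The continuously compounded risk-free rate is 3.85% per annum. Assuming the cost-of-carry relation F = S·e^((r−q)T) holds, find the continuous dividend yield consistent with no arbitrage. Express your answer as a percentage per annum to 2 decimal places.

From F = S·e^((r−q)T): (r − q) = ln(F/S)/T
ln(3131.1/3020.6) = ln(1.036582) = 0.035929
(r − q) = 0.035929 / (377/365) = 0.034785
q = r − ln(F/S)/T = 0.0385 − 0.034785 = 0.003715
q = 0.37%

0.37%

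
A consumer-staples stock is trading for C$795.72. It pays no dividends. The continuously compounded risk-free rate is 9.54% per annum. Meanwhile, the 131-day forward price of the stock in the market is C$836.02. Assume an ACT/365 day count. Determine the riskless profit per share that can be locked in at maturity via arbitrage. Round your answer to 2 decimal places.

Fair forward: F* = S·e^(carry·T), with carry = r = 0.0954
F* = 795.72 · e^(0.0954 × 131/365) = 795.72 · e^0.034239 = 795.72 × 1.034832 = C$823.4365
Market C$836.02 > fair C$823.4365: forward overpriced → cash-and-carry (buy spot, short the forward).
At maturity, profit = |F_mkt − F*| = |836.02 − 823.4365| = C$12.58 per share

C$12.58 per share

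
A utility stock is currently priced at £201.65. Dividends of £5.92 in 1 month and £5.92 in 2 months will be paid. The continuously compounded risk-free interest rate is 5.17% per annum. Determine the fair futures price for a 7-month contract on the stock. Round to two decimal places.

£195.70

PV(dividends) I = 5.92·e^(−0.0517·1/12) + 5.92·e^(−0.0517·2/12)
I = 5.8945 + 5.8692 = 11.7637
F = (S − I)·e^(rT) = (201.65 − 11.7637) · e^(0.0517·7/12)
= 189.8863 · e^0.030158 = 189.8863 × 1.030617 = £195.70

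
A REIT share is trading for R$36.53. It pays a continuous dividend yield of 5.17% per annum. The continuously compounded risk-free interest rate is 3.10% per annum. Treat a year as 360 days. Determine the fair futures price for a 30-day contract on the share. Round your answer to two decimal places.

F = S·e^((r − q)T) = 36.53 · e^((0.0310 − 0.0517) × 30/360)
= 36.53 · e^-0.001725 = 36.53 × 0.998276
F = R$36.47

R$36.47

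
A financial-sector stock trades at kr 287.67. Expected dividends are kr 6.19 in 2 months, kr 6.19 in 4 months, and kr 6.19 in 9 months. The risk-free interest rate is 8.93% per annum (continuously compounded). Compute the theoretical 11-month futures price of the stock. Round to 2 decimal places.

kr 292.79

PV(dividends) I = 6.19·e^(−0.0893·2/12) + 6.19·e^(−0.0893·4/12) + 6.19·e^(−0.0893·9/12)
I = 6.0986 + 6.0085 + 5.7890 = 17.8961
F = (S − I)·e^(rT) = (287.67 − 17.8961) · e^(0.0893·11/12)
= 269.7739 · e^0.081858 = 269.7739 × 1.085302 = kr 292.79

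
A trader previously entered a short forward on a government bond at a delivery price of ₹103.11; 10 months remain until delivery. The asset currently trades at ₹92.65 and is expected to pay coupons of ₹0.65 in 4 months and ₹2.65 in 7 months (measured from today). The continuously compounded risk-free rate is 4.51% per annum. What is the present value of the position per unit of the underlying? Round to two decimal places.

PV(remaining coupons) I = 0.65·e^(−0.0451·4/12) + 2.65·e^(−0.0451·7/12) = 3.2215
Current forward F = (S − I)·e^(rT) = (92.65 − 3.2215)·e^(0.0451·10/12) = 89.4285 × 1.038299 = 92.8535
Value (long) = (F − K)·e^(−rT) = (92.8535 − 103.11) × 0.963114 = -9.8782
Short position value = −(long value) = ₹9.88

₹9.88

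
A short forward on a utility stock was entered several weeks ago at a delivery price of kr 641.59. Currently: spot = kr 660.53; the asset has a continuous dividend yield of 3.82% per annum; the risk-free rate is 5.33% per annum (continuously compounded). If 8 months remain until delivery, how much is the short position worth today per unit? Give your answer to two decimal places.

Current fair forward for the remaining 8 months: F = S·e^((r − q)·T), (r − q) = 0.0533 − 0.0382 = 0.0151
F = 660.53 · e^(0.0151 × 8/12) = 660.53 × 1.010118 = 667.2132
Value of long forward = (F − K)·e^(−rT) = (667.2132 − 641.59) · e^(−0.0533·8/12)
= 25.6232 × 0.965091 = 24.73
Short position value = −(long value) = -kr 24.73

-kr 24.73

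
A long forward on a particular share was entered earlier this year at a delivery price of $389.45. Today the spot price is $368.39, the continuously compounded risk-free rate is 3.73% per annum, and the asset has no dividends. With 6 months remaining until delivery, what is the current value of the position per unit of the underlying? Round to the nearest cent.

-$13.86

Current fair forward for the remaining 6 months: F = S·e^(r·T), r = 0.0373
F = 368.39 · e^(0.0373 × 6/12) = 368.39 × 1.018825 = 375.3249
Value of long forward = (F − K)·e^(−rT) = (375.3249 − 389.45) · e^(−0.0373·6/12)
= -14.1251 × 0.981523 = -13.86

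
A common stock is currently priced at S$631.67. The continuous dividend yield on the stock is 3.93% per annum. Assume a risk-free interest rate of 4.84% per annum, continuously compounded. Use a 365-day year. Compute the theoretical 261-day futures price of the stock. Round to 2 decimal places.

F = S·e^((r − q)T) = 631.67 · e^((0.0484 − 0.0393) × 261/365)
= 631.67 · e^0.006507 = 631.67 × 1.006528
F = S$635.79

S$635.79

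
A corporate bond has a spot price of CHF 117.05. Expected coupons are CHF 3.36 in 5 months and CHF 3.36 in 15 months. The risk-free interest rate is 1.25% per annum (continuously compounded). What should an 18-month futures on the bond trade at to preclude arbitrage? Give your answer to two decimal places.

PV(coupons) I = 3.36·e^(−0.0125·5/12) + 3.36·e^(−0.0125·15/12)
I = 3.3425 + 3.3079 = 6.6504
F = (S − I)·e^(rT) = (117.05 − 6.6504) · e^(0.0125·18/12)
= 110.3996 · e^0.018750 = 110.3996 × 1.018927 = CHF 112.49

CHF 112.49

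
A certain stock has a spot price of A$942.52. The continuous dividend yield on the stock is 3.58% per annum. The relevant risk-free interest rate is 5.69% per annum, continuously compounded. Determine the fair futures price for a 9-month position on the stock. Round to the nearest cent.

F = S·e^((r − q)T) = 942.52 · e^((0.0569 − 0.0358) × 9/12)
= 942.52 · e^0.015825 = 942.52 × 1.015951
F = A$957.55

A$957.55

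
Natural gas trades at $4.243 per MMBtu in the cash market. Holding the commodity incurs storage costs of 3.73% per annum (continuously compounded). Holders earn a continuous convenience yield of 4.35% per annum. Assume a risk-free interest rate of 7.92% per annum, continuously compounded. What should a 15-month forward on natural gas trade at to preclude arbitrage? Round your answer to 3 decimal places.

Net carry = r + u − y = 0.0792 + 0.0373 − 0.0435 = 0.0730
F = S·e^((r+u−y)T) = 4.243 · e^(0.0730 × 15/12) = 4.243 · e^0.091250
= 4.243 × 1.095543 = $4.648 per MMBtu

$4.648 per MMBtu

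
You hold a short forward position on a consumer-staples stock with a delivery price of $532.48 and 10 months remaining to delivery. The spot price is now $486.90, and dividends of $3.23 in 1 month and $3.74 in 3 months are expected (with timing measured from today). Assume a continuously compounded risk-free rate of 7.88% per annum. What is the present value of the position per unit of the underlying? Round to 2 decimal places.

$18.61

PV(remaining dividends) I = 3.23·e^(−0.0788·1/12) + 3.74·e^(−0.0788·3/12) = 6.8759
Current forward F = (S − I)·e^(rT) = (486.90 − 6.8759)·e^(0.0788·10/12) = 480.0241 × 1.067871 = 512.6038
Value (long) = (F − K)·e^(−rT) = (512.6038 − 532.48) × 0.936443 = -18.6129
Short position value = −(long value) = $18.61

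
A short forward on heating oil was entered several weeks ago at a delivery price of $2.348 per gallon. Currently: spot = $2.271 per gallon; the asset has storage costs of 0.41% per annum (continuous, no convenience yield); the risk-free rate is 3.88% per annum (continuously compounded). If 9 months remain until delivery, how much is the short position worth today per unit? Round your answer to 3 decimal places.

$0.003 per gallon

Current fair forward for the remaining 9 months: F = S·e^((r + u)·T), (r + u) = 0.0388 + 0.0041 = 0.0429
F = 2.271 · e^(0.0429 × 9/12) = 2.271 × 1.032698 = 2.3453
Value of long forward = (F − K)·e^(−rT) = (2.3453 − 2.348) · e^(−0.0388·9/12)
= -0.0027 × 0.971319 = -0.003
Short position value = −(long value) = $0.003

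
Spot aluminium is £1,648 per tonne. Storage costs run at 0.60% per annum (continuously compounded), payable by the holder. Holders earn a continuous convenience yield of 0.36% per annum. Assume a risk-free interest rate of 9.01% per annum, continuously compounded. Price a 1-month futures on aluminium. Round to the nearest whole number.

Net carry = r + u − y = 0.0901 + 0.0060 − 0.0036 = 0.0925
F = S·e^((r+u−y)T) = 1648 · e^(0.0925 × 1/12) = 1648 · e^0.007708
= 1648 × 1.007738 = £1,661 per tonne

£1,661 per tonne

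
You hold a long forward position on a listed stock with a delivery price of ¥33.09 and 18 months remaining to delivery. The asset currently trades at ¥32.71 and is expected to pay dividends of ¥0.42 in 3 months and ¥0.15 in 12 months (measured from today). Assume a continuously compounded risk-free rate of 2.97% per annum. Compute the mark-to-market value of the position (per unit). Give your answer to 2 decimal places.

¥0.50

PV(remaining dividends) I = 0.42·e^(−0.0297·3/12) + 0.15·e^(−0.0297·12/12) = 0.5625
Current forward F = (S − I)·e^(rT) = (32.71 − 0.5625)·e^(0.0297·18/12) = 32.1475 × 1.045557 = 33.6120
Value (long) = (F − K)·e^(−rT) = (33.6120 − 33.09) × 0.956428 = 0.4993
Value = ¥0.50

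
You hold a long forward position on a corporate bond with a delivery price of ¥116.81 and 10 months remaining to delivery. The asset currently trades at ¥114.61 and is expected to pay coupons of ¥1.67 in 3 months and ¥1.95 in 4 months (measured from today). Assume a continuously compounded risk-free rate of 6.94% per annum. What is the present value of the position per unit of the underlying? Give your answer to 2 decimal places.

¥0.82

PV(remaining coupons) I = 1.67·e^(−0.0694·3/12) + 1.95·e^(−0.0694·4/12) = 3.5467
Current forward F = (S − I)·e^(rT) = (114.61 − 3.5467)·e^(0.0694·10/12) = 111.0633 × 1.059538 = 117.6758
Value (long) = (F − K)·e^(−rT) = (117.6758 − 116.81) × 0.943807 = 0.8171
Value = ¥0.82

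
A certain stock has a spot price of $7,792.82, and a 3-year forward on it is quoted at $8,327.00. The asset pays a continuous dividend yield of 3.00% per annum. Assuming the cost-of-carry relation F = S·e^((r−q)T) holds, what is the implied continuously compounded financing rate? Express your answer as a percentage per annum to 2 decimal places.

From F = S·e^((r−q)T): (r − q) = ln(F/S)/T
ln(8327.00/7792.82) = ln(1.068548) = 0.066301
(r − q) = 0.066301 / (3) = 0.022100
r = ln(F/S)/T + q = 0.022100 + 0.0300 = 0.052100
r = 5.21%

5.21%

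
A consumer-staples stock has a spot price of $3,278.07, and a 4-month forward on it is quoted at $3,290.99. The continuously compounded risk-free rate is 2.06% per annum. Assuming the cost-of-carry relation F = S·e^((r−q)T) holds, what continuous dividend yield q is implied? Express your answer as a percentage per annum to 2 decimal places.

0.88%

From F = S·e^((r−q)T): (r − q) = ln(F/S)/T
ln(3290.99/3278.07) = ln(1.003941) = 0.003933
(r − q) = 0.003933 / (4/12) = 0.011799
q = r − ln(F/S)/T = 0.0206 − 0.011799 = 0.008801
q = 0.88%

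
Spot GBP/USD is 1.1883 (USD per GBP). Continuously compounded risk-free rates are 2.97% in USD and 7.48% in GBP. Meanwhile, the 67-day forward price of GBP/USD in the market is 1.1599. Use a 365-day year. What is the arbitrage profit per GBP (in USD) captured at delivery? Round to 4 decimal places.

Fair forward: F* = S·e^(carry·T), with carry = (r_USD − r_GBP) = 0.0297 − 0.0748 = -0.0451
F* = 1.1883 · e^(-0.0451 × 67/365) = 1.1883 · e^-0.008279 = 1.1883 × 0.991755 = 1.1785
Market 1.1599 < fair 1.1785: forward underpriced → reverse cash-and-carry (short spot, go long the forward).
At maturity, profit = |F_mkt − F*| = |1.1599 − 1.1785| = 0.0186 per GBP (in USD)

0.0186 per GBP (in USD)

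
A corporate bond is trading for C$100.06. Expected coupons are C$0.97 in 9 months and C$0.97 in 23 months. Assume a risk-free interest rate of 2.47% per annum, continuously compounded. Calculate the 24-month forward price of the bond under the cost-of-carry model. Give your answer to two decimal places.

C$103.15

PV(coupons) I = 0.97·e^(−0.0247·9/12) + 0.97·e^(−0.0247·23/12)
I = 0.9522 + 0.9251 = 1.8773
F = (S − I)·e^(rT) = (100.06 − 1.8773) · e^(0.0247·24/12)
= 98.1827 · e^0.049400 = 98.1827 × 1.050641 = C$103.15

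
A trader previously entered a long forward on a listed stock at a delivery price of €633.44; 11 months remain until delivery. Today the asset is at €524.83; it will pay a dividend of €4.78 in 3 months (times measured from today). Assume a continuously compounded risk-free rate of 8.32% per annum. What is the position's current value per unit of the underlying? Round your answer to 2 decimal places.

-€66.78

PV(remaining dividends) I = 4.78·e^(−0.0832·3/12) = 4.6816
Current forward F = (S − I)·e^(rT) = (524.83 − 4.6816)·e^(0.0832·11/12) = 520.1484 × 1.079250 = 561.3702
Value (long) = (F − K)·e^(−rT) = (561.3702 − 633.44) × 0.926569 = -66.7776
Value = -€66.78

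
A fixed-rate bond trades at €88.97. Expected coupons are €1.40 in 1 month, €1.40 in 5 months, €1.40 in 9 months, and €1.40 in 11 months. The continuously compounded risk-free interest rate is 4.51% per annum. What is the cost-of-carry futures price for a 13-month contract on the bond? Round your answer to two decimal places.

PV(coupons) I = 1.40·e^(−0.0451·1/12) + 1.40·e^(−0.0451·5/12) + 1.40·e^(−0.0451·9/12) + 1.40·e^(−0.0451·11/12)
I = 1.3947 + 1.3739 + 1.3534 + 1.3433 = 5.4653
F = (S − I)·e^(rT) = (88.97 − 5.4653) · e^(0.0451·13/12)
= 83.5047 · e^0.048858 = 83.5047 × 1.050071 = €87.69

€87.69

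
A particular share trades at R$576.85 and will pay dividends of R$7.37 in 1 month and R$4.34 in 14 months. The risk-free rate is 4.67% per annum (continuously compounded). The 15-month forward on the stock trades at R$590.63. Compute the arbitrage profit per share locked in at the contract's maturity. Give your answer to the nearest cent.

PV(dividends) I = 7.37·e^(−0.0467·1/12) + 4.34·e^(−0.0467·14/12) = 11.4512
Fair forward F* = (S − I)·e^(rT) = (576.85 − 11.4512)·e^0.058375 = 565.3988 × 1.060112 = 599.3861
Market R$590.63 < fair 599.3861: forward underpriced → reverse cash-and-carry (short the stock, invest proceeds at r, pay the dividends, go long the forward).
Profit at T = |F_mkt − F*| = |590.63 − 599.3861| = R$8.76 per share

R$8.76 per share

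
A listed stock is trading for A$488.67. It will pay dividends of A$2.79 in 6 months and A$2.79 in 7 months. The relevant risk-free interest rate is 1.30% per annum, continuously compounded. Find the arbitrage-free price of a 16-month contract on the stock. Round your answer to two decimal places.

A$491.58

PV(dividends) I = 2.79·e^(−0.0130·6/12) + 2.79·e^(−0.0130·7/12)
I = 2.7719 + 2.7689 = 5.5408
F = (S − I)·e^(rT) = (488.67 − 5.5408) · e^(0.0130·16/12)
= 483.1292 · e^0.017333 = 483.1292 × 1.017484 = A$491.58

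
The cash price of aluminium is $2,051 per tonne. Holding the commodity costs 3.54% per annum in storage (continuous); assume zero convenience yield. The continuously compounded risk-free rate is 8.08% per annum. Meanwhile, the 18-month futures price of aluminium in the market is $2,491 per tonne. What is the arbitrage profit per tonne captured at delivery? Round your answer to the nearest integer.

Fair futures: F* = S·e^(carry·T), with carry = (r + u) = 0.0808 + 0.0354 = 0.1162
F* = 2051 · e^(0.1162 × 18/12) = 2051 · e^0.174300 = 2051 × 1.190413 = $2441.5371
Market $2491 > fair $2441.5371: forward overpriced → cash-and-carry (buy spot, short the forward).
At maturity, profit = |F_mkt − F*| = |2491 − 2441.5371| = $49 per tonne

$49 per tonne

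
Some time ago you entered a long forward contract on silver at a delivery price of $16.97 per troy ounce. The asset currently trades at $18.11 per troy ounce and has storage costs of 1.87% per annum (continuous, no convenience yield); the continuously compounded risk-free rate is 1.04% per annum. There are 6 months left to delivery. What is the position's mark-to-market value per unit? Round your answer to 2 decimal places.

Current fair forward for the remaining 6 months: F = S·e^((r + u)·T), (r + u) = 0.0104 + 0.0187 = 0.0291
F = 18.11 · e^(0.0291 × 6/12) = 18.11 × 1.014656 = 18.3754
Value of long forward = (F − K)·e^(−rT) = (18.3754 − 16.97) · e^(−0.0104·6/12)
= 1.4054 × 0.994813 = 1.40

$1.40 per troy ounce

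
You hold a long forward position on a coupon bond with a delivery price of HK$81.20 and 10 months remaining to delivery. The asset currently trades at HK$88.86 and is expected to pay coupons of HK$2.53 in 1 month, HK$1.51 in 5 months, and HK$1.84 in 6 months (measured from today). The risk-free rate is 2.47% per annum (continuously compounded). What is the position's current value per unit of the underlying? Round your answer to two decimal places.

HK$3.48

PV(remaining coupons) I = 2.53·e^(−0.0247·1/12) + 1.51·e^(−0.0247·5/12) + 1.84·e^(−0.0247·6/12) = 5.8368
Current forward F = (S − I)·e^(rT) = (88.86 − 5.8368)·e^(0.0247·10/12) = 83.0232 × 1.020797 = 84.7498
Value (long) = (F − K)·e^(−rT) = (84.7498 − 81.20) × 0.979627 = 3.4775
Value = HK$3.48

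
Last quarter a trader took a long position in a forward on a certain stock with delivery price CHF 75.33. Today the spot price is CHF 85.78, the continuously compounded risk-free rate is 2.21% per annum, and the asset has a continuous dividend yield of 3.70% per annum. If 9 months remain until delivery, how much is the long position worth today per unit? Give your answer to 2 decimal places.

CHF 9.34

Current fair forward for the remaining 9 months: F = S·e^((r − q)·T), (r − q) = 0.0221 − 0.0370 = -0.0149
F = 85.78 · e^(-0.0149 × 9/12) = 85.78 × 0.988887 = 84.8267
Value of long forward = (F − K)·e^(−rT) = (84.8267 − 75.33) · e^(−0.0221·9/12)
= 9.4967 × 0.983562 = 9.34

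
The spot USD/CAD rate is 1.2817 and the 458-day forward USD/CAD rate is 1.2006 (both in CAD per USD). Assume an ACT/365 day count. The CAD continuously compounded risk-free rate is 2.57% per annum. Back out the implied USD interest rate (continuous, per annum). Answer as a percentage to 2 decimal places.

F = S·e^((r_CAD − r_USD)T) ⇒ r_USD = r_CAD − ln(F/S)/T
ln(1.2006/1.2817) = -0.065366; /(458/365) = -0.052093
r_USD = 0.0257 + 0.052093 = 0.077793
r_USD = 7.78%

7.78%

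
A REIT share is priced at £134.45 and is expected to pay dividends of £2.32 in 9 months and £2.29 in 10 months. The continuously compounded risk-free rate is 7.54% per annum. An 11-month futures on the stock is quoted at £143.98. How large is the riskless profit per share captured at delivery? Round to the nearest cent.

£4.56 per share

PV(dividends) I = 2.32·e^(−0.0754·9/12) + 2.29·e^(−0.0754·10/12) = 4.3430
Fair futures F* = (S − I)·e^(rT) = (134.45 − 4.3430)·e^0.069117 = 130.1070 × 1.071562 = 139.4177
Market £143.98 > fair 139.4177: forward overpriced → cash-and-carry (borrow at r, buy the stock and collect the dividends, short the forward).
Profit at T = |F_mkt − F*| = |143.98 − 139.4177| = £4.56 per share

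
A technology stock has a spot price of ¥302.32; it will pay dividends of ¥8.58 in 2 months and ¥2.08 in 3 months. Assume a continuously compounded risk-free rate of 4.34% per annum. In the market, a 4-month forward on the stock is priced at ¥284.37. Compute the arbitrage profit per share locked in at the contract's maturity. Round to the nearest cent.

¥11.63 per share

PV(dividends) I = 8.58·e^(−0.0434·2/12) + 2.08·e^(−0.0434·3/12) = 10.5757
Fair forward F* = (S − I)·e^(rT) = (302.32 − 10.5757)·e^0.014467 = 291.7443 × 1.014572 = 295.9956
Market ¥284.37 < fair 295.9956: forward underpriced → reverse cash-and-carry (short the stock, invest proceeds at r, pay the dividends, go long the forward).
Profit at T = |F_mkt − F*| = |284.37 − 295.9956| = ¥11.63 per share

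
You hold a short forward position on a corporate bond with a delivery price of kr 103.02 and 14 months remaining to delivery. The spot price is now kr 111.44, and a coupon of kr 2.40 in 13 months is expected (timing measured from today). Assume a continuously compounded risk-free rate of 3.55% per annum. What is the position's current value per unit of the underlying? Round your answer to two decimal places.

PV(remaining coupons) I = 2.40·e^(−0.0355·13/12) = 2.3095
Current forward F = (S − I)·e^(rT) = (111.44 − 2.3095)·e^(0.0355·14/12) = 109.1305 × 1.042286 = 113.7452
Value (long) = (F − K)·e^(−rT) = (113.7452 − 103.02) × 0.959429 = 10.2901
Short position value = −(long value) = -kr 10.29

-kr 10.29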